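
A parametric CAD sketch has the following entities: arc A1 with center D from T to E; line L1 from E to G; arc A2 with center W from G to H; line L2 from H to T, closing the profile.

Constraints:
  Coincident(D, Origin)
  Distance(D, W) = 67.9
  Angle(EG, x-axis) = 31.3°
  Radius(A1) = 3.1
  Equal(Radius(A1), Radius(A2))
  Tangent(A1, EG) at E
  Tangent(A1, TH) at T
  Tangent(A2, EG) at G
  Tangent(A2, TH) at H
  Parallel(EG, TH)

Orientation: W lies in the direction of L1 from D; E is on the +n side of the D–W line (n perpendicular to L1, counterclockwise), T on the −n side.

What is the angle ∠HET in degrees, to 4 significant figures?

84.78°

The slot axis is L1's direction at 31.3°, so u = (cos 31.3°, sin 31.3°) = (0.8545, 0.5195) and n = (−sin 31.3°, cos 31.3°) = (-0.5195, 0.8545). D is at the origin and W lies 67.9 along u from D, so W = 67.9·u = (58.02, 35.28). Tangency of A1 to both parallel lines with radius 3.1 puts E and T at D ± 3.1·n: E = (-1.611, 2.649), T = (1.611, -2.649). Equal radii place G and H the same way about W: G = W + 3.1·n = (56.41, 37.92), H = W − 3.1·n = (59.63, 32.63). Then cos ∠HET = EH·ET / (|EH||ET|), giving 84.78°.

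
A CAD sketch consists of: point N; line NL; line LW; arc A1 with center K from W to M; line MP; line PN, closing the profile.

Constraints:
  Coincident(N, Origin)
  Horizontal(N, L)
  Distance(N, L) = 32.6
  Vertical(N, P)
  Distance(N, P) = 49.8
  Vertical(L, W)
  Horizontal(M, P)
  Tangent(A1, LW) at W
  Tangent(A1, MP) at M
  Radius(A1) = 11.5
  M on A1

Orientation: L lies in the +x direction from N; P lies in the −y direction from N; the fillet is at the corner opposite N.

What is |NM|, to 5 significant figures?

54.086

N is at the origin; NL is horizontal with |NL| = 32.6 and L on the +x side, so L = (32.600, 0.0000). N and P share the same x with |NP| = 49.8 and P on the −y side, so P = (0.0000, -49.800). The virtual corner opposite N is at (32.600, -49.800). The tangent condition forces KW to be normal to LW and since A1 is tangent to MP there, KM ⟂ MP, with radius 11.5, so the center K sits 11.5 in from both sides at K = (21.100, -38.300). That places the tangent points at W = (32.600, -38.300) on LW and M = (21.100, -49.800) on MP. Then |NM| = |M − N| = 54.086.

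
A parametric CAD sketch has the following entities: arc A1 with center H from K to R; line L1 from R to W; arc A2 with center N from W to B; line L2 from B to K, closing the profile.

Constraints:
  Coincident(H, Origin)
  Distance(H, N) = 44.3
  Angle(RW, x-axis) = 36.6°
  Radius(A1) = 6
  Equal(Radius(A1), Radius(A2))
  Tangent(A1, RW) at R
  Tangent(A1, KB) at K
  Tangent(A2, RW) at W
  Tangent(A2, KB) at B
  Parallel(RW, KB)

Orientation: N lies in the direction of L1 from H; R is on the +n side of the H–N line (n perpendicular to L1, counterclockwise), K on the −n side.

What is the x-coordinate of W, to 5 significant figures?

31.987

Tangency of A1 to both parallel lines with radius 6.0 puts R and K at H ± 6.0·n: R = (-3.5773, 4.8169), K = (3.5773, -4.8169). Equal radii place W and B the same way about N: W = N + 6.0·n = (31.987, 31.230), B = N − 6.0·n = (39.142, 21.596). So W.x = 31.987.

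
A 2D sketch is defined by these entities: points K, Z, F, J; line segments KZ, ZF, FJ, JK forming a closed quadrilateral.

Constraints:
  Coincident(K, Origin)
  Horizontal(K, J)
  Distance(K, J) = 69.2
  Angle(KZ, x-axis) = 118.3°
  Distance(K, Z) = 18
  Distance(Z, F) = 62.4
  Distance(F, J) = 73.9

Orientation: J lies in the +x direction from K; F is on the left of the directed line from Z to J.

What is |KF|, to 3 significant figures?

71.0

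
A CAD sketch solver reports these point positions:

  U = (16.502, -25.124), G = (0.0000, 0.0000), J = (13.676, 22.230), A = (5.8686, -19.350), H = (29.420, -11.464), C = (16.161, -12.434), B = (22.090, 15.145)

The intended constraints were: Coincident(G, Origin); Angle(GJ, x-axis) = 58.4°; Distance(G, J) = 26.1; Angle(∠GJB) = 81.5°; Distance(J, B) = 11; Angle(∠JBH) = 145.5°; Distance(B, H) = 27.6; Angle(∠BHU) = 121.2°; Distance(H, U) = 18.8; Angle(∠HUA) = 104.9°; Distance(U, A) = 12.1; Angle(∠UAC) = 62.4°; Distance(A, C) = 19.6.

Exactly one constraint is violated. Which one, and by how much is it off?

Distance(A, C) = 19.6 — off by 7.20.

G = (0.00, 0.00) ✓; GJ at 58.40° ✓; |GJ| = 26.10 ✓; ∠GJB = 81.50° ✓; |JB| = 11.00 ✓; ∠JBH = 145.5° ✓; |BH| = 27.60 ✓; ∠BHU = 121.2° ✓; |HU| = 18.80 ✓; ∠HUA = 104.9° ✓; |UA| = 12.10 ✓; ∠UAC = 62.40° ✓; |AC| = 12.40 ✗.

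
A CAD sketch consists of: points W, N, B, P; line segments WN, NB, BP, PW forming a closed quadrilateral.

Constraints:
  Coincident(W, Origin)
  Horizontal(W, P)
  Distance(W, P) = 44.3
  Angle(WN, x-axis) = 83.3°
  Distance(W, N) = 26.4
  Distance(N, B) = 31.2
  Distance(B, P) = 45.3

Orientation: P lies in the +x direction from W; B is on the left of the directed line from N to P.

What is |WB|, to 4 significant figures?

51.99

Checks: |NB| = 31.20 ✓; |BP| = 45.30 ✓.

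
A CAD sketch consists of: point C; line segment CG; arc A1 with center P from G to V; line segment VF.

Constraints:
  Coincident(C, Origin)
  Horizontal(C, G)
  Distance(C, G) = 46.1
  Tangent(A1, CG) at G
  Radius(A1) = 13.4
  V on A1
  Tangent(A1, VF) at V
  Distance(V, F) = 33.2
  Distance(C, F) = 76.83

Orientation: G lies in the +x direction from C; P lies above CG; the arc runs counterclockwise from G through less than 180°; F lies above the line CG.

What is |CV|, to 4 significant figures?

60.75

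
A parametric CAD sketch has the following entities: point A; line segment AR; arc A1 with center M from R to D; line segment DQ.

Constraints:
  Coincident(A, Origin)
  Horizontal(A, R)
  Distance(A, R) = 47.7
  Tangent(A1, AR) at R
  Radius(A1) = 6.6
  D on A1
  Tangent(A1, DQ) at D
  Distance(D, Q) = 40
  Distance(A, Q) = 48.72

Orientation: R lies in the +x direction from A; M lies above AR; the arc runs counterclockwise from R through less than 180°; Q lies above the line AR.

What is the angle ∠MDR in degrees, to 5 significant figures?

24.371°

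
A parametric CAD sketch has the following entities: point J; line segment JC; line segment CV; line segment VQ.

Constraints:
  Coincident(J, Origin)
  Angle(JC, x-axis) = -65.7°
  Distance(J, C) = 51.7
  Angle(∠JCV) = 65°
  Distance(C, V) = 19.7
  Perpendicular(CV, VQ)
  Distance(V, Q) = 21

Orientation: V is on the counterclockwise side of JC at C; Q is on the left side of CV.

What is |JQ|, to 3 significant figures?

25.9

J is at the origin; JC runs at -65.7° with length 51.7, so C = 51.7·(cos -65.7°, sin -65.7°) = (21.3, -47.1). ∠JCV = 65.0°, so CV runs at -65.7° + (180° − 65.0°) = 49.3° from the x-axis; with |CV| = 19.7, V = C + 19.7·(cos 49.3°, sin 49.3°) = (34.1, -32.2). CV is perpendicular to VQ; with |VQ| = 21.0 on the left of CV, Q = V + 21.0·(-0.758, 0.652) = (18.2, -18.5). Then |JQ| = |Q − J| = 25.9.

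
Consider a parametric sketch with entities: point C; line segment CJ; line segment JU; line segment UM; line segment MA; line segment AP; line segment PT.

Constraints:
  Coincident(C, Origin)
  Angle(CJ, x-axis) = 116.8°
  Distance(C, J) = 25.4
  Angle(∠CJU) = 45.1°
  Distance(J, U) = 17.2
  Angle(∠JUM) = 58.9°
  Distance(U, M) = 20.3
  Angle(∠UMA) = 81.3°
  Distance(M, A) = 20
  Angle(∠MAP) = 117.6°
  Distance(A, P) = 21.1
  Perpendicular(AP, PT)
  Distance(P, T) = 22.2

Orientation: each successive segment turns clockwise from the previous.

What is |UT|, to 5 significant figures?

11.356

C is at the origin; CJ runs at 116.8° with length 25.4, so J = (-11.452, 22.672). ∠CJU = 45.1° gives JU at -18.100° from the x-axis; with |JU| = 17.2, U = (4.8966, 17.328). ∠JUM = 58.9° gives UM at -139.20° from the x-axis; with |UM| = 20.3, M = (-10.470, 4.0636). ∠UMA = 81.3° gives MA at 122.10° from the x-axis; with |MA| = 20.0, A = (-21.098, 21.006). ∠MAP = 117.6° gives AP at 59.700° from the x-axis; with |AP| = 21.1, P = (-10.453, 39.224). AP is perpendicular to PT, so PT runs at -30.300°; with |PT| = 22.2, T = (8.7145, 28.023). Then |UT| = |T − U| = 11.356.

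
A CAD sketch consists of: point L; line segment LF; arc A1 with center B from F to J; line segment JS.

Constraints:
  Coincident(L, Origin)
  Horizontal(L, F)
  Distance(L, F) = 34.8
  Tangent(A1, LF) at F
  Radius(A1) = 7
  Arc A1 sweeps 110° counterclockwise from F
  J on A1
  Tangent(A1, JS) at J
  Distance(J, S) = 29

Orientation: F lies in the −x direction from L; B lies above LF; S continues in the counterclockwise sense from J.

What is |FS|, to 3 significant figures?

36.8

L is at the origin; LF is horizontal with |LF| = 34.8 and F on the −x side, so F = (-34.8, 0.00). A1 meets LF tangentially, so BF is at right angles to LF, so B = F + (0, 7) = (-34.8, 7.00). On A1, F sits at bearing -90° from B; a 110° counterclockwise sweep puts J at bearing 20°, so J = B + 7.0·(cos 20°, sin 20°) = (-28.2, 9.39). Since A1 is tangent to JS there, BJ ⟂ JS, so JS runs along (−sin 20°, cos 20°); with |JS| = 29.0, S = (-38.1, 36.6). Then |FS| = |S − F| = 36.8.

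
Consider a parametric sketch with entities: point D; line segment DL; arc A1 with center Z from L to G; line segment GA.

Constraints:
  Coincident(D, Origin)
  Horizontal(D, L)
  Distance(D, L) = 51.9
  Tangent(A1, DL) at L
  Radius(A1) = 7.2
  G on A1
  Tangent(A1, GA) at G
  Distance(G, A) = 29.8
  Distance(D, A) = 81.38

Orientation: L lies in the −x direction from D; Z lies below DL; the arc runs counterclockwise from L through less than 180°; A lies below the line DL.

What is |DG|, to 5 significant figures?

57.065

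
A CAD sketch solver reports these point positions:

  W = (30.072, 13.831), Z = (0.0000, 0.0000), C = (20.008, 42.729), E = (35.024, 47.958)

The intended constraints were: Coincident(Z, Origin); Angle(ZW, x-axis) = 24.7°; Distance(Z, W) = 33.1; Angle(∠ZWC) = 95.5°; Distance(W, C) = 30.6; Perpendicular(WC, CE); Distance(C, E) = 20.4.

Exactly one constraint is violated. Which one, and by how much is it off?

Distance(C, E) = 20.4 — off by 4.50.

Z = (0.00, 0.00) ✓; ZW at 24.70° ✓; |ZW| = 33.10 ✓; ∠ZWC = 95.50° ✓; |WC| = 30.60 ✓; ∠(WC, CE) = 90.00° ✓; |CE| = 15.90 ✗.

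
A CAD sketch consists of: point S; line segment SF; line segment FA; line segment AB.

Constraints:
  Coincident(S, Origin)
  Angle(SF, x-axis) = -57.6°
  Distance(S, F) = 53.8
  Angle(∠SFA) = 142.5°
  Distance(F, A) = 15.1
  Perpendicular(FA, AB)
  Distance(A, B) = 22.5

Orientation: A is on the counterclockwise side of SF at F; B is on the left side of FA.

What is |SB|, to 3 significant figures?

58.7

∠SFA = 142.5°, so FA runs at -57.6° + (180° − 142.5°) = -20.1° from the x-axis; with |FA| = 15.1, A = F + 15.1·(cos -20.1°, sin -20.1°) = (43.0, -50.6). The perpendicularity gives AB at right angles to FA; with |AB| = 22.5 on the left of FA, B = A + 22.5·(0.344, 0.939) = (50.7, -29.5). Then |SB| = |B − S| = 58.7.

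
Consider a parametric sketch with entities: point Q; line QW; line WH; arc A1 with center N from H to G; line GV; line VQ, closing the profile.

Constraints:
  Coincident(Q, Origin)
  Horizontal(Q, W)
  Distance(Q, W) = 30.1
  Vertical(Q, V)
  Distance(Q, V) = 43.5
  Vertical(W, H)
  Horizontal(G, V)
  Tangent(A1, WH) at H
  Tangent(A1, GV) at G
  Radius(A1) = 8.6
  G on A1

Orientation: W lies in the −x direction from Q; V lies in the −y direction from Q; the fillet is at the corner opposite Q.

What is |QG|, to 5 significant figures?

48.523

The virtual corner opposite Q is at (-30.100, -43.500). Since A1 is tangent to WH there, NH ⟂ WH and A1 meets GV tangentially, so NG is at right angles to GV, with radius 8.6, so the center N sits 8.6 in from both sides at N = (-21.500, -34.900). That places the tangent points at H = (-30.100, -34.900) on WH and G = (-21.500, -43.500) on GV. Then |QG| = |G − Q| = 48.523.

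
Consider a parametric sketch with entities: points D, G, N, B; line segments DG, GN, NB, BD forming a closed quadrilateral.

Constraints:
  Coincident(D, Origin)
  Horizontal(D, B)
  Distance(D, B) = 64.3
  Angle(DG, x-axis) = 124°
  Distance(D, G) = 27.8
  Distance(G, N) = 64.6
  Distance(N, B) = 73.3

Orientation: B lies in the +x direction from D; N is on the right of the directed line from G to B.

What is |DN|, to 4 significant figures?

39.11

Checks: |GN| = 64.60 ✓; |NB| = 73.30 ✓.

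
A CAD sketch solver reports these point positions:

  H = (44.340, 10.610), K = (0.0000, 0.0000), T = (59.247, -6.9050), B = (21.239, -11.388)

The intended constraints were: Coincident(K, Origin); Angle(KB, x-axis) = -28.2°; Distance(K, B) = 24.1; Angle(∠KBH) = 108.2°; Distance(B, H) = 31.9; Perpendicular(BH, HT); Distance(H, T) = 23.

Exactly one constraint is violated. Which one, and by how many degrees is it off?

Perpendicular(BH, HT) — off by 3.20°.

K = (0.00, 0.00) ✓; KB at -28.20° ✓; |KB| = 24.10 ✓; ∠KBH = 108.2° ✓; |BH| = 31.90 ✓; ∠(BH, HT) = 93.20° ✗; |HT| = 23.00 ✓.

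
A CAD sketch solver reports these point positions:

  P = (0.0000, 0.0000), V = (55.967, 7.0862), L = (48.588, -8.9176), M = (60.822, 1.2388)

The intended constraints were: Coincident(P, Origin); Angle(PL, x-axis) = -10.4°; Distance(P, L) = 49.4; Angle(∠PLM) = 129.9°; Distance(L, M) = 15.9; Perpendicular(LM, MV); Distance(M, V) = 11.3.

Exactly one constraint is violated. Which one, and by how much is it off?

Distance(M, V) = 11.3 — off by 3.70.

P = (0.00, 0.00) ✓; PL at -10.40° ✓; |PL| = 49.40 ✓; ∠PLM = 129.9° ✓; |LM| = 15.90 ✓; ∠(LM, MV) = 90.00° ✓; |MV| = 7.600 ✗.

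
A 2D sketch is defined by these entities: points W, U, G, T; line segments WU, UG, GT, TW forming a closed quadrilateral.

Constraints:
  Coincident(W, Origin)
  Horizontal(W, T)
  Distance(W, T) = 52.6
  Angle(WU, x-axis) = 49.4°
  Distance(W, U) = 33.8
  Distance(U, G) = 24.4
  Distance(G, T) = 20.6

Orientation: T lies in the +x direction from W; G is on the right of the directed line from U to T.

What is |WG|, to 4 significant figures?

32.50

Checks: |UG| = 24.40 ✓; |GT| = 20.60 ✓.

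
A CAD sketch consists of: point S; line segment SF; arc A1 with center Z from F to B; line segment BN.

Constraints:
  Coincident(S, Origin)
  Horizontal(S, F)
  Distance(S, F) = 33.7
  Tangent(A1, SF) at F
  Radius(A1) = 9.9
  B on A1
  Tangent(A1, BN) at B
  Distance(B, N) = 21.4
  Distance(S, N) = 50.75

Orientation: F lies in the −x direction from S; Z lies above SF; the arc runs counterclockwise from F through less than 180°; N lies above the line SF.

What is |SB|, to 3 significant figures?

30.2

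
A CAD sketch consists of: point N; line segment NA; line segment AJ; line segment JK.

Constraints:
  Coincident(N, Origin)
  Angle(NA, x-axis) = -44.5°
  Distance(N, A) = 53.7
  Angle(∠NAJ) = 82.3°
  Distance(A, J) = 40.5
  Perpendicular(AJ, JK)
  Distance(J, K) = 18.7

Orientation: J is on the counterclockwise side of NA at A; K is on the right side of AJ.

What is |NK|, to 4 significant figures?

79.25

∠NAJ = 82.3°, so AJ runs at -44.5° + (180° − 82.3°) = 53.20° from the x-axis; with |AJ| = 40.5, J = A + 40.5·(cos 53.20°, sin 53.20°) = (62.56, -5.209). The perpendicularity gives JK at right angles to AJ; with |JK| = 18.7 on the right of AJ, K = J + 18.7·(0.8007, -0.5990) = (77.54, -16.41). Then |NK| = |K − N| = 79.25.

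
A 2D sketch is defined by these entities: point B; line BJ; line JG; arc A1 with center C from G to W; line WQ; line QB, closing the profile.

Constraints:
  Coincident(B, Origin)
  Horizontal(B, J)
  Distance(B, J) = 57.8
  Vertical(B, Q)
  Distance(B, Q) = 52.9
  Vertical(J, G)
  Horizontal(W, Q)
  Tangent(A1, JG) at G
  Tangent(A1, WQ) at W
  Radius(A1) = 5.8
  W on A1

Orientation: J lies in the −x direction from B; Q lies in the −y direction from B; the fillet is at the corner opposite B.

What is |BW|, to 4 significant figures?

74.18

B is at the origin; B and J share the same y with |BJ| = 57.8 and J on the −x side, so J = (-57.80, 0.000). B and Q share the same x with |BQ| = 52.9 and Q on the −y side, so Q = (0.000, -52.90). The virtual corner opposite B is at (-57.80, -52.90). Tangency of A1 to JG means the radius CG is perpendicular to JG and A1 meets WQ tangentially, so CW is at right angles to WQ, with radius 5.8, so the center C sits 5.8 in from both sides at C = (-52.00, -47.10). That places the tangent points at G = (-57.80, -47.10) on JG and W = (-52.00, -52.90) on WQ. Then |BW| = |W − B| = 74.18.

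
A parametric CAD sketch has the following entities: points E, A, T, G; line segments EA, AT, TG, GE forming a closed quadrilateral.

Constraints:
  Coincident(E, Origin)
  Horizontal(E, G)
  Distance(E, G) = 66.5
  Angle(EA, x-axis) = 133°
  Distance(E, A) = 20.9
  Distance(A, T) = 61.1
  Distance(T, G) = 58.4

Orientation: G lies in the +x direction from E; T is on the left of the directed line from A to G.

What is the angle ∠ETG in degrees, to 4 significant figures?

67.26°

E is at the origin; E and G share the same y with |EG| = 66.5 and G in +x, so G = (66.5, 0). EA runs at 133.0° with |EA| = 20.9, so A = (-14.25, 15.29). T is determined by |AT| = 61.1 and |TG| = 58.4 together: it lies at the intersection of circle(A, 61.1) and circle(G, 58.4). With |AG| = 82.19, the foot of the radical line on AG is 43.06 from A and the perpendicular offset is √(61.1² − 43.06²) = 43.35. Taking the left-of-AG solution: T = (36.11, 49.87).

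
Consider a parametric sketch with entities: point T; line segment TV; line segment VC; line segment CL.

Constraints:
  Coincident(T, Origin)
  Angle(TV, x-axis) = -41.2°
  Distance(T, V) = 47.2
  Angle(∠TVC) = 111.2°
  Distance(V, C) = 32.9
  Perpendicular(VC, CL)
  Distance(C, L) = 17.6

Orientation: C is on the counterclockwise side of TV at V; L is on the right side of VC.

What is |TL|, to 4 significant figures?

79.32

∠TVC = 111.2°, so VC runs at -41.2° + (180° − 111.2°) = 27.60° from the x-axis; with |VC| = 32.9, C = V + 32.9·(cos 27.60°, sin 27.60°) = (64.67, -15.85). The perpendicularity gives CL at right angles to VC; with |CL| = 17.6 on the right of VC, L = C + 17.6·(0.4633, -0.8862) = (72.82, -31.44). Then |TL| = |L − T| = 79.32.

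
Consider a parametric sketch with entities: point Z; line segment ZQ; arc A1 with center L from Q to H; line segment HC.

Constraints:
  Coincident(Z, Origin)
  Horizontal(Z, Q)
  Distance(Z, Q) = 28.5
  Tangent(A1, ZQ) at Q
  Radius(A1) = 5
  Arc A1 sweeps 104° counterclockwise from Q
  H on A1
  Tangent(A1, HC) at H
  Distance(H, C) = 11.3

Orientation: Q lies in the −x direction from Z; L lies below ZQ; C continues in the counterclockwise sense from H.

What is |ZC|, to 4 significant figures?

35.11

Z is at the origin; ZQ is horizontal with |ZQ| = 28.5 and Q on the −x side, so Q = (-28.50, 0.000). A1 meets ZQ tangentially, so LQ is at right angles to ZQ, so L = Q + (0, -5) = (-28.50, -5.000). On A1, Q sits at bearing 90° from L; a 104° counterclockwise sweep puts H at bearing 194°, so H = L + 5.0·(cos 194°, sin 194°) = (-33.35, -6.210). Tangency of A1 to HC means the radius LH is perpendicular to HC, so HC runs along (−sin 194°, cos 194°); with |HC| = 11.3, C = (-30.62, -17.17). Then |ZC| = |C − Z| = 35.11.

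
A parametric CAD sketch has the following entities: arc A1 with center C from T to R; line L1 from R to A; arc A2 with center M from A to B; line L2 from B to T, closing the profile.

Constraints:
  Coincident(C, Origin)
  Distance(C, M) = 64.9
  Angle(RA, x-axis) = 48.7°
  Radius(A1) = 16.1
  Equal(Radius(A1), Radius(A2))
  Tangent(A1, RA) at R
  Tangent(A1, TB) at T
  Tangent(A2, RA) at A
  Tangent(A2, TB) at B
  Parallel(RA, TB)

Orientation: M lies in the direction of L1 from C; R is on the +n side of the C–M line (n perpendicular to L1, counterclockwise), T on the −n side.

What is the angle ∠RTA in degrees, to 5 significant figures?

63.612°

Tangency of A1 to both parallel lines with radius 16.1 puts R and T at C ± 16.1·n: R = (-12.095, 10.626), T = (12.095, -10.626). Equal radii place A and B the same way about M: A = M + 16.1·n = (30.739, 59.383), B = M − 16.1·n = (54.929, 38.131). Then cos ∠RTA = TR·TA / (|TR||TA|), giving 63.612°.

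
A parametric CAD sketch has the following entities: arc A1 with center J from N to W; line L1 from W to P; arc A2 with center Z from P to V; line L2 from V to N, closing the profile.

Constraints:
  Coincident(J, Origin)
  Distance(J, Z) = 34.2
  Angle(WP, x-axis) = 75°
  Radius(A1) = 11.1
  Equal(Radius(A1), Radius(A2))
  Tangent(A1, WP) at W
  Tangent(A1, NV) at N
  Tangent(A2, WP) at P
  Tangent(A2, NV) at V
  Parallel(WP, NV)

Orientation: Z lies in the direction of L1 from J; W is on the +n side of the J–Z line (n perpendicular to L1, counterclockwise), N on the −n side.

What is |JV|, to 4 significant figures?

35.96

The slot axis is L1's direction at 75.0°, so u = (cos 75.0°, sin 75.0°) = (0.2588, 0.9659) and n = (−sin 75.0°, cos 75.0°) = (-0.9659, 0.2588). J is at the origin and Z lies 34.2 along u from J, so Z = 34.2·u = (8.852, 33.03). Tangency of A1 to both parallel lines with radius 11.1 puts W and N at J ± 11.1·n: W = (-10.72, 2.873), N = (10.72, -2.873). Equal radii place P and V the same way about Z: P = Z + 11.1·n = (-1.870, 35.91), V = Z − 11.1·n = (19.57, 30.16). Then |JV| = |V − J| = 35.96.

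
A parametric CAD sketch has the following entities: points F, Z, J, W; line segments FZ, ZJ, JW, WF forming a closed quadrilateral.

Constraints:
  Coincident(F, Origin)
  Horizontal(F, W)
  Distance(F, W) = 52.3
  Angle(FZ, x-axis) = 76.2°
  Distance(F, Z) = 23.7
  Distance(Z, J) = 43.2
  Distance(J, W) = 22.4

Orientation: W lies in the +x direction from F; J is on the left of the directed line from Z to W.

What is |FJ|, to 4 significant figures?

53.62

Checks: |ZJ| = 43.20 ✓; |JW| = 22.40 ✓.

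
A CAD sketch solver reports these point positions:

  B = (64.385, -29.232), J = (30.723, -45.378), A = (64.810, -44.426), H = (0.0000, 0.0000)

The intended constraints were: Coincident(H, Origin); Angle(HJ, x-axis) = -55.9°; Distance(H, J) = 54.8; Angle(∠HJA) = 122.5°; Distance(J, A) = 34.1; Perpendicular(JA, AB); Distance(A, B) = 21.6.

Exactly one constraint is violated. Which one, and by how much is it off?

Distance(A, B) = 21.6 — off by 6.40.

H = (0.00, 0.00) ✓; HJ at -55.90° ✓; |HJ| = 54.80 ✓; ∠HJA = 122.5° ✓; |JA| = 34.10 ✓; ∠(JA, AB) = 90.00° ✓; |AB| = 15.20 ✗.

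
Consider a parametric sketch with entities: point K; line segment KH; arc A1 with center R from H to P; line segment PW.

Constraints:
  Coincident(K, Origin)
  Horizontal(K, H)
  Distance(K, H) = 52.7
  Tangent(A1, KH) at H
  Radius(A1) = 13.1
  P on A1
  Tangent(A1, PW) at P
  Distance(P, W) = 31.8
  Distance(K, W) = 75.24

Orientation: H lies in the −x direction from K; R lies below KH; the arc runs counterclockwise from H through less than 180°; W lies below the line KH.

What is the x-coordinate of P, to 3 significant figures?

-65.5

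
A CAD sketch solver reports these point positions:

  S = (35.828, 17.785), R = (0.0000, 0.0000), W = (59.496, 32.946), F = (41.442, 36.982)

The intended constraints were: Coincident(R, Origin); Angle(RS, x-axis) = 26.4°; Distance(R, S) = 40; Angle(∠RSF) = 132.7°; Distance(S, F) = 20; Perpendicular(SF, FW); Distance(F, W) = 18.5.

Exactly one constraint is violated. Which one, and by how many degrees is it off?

Perpendicular(SF, FW) — off by 3.70°.

R = (0.00, 0.00) ✓; RS at 26.40° ✓; |RS| = 40.00 ✓; ∠RSF = 132.7° ✓; |SF| = 20.00 ✓; ∠(SF, FW) = 86.30° ✗; |FW| = 18.50 ✓.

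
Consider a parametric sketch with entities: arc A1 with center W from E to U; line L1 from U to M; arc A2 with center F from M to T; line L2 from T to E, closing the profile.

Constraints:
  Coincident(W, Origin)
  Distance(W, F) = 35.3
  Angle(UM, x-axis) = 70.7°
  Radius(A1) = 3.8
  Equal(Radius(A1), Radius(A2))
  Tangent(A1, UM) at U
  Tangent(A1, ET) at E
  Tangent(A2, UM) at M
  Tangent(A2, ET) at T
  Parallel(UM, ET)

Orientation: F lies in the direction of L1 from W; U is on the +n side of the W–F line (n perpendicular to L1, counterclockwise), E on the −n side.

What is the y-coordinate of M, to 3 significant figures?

34.6

Tangency of A1 to both parallel lines with radius 3.8 puts U and E at W ± 3.8·n: U = (-3.59, 1.26), E = (3.59, -1.26). Equal radii place M and T the same way about F: M = F + 3.8·n = (8.08, 34.6), T = F − 3.8·n = (15.3, 32.1). So M.y = 34.6.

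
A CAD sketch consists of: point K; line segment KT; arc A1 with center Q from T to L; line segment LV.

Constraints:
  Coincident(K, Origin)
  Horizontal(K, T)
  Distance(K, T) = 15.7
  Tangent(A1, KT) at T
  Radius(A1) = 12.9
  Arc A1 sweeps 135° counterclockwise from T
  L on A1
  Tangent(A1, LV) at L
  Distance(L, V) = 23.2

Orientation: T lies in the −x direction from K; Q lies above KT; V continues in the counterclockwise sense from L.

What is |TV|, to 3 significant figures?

39.1

K is at the origin; K and T share the same y with |KT| = 15.7 and T on the −x side, so T = (-15.7, 0.00). A1 meets KT tangentially, so QT is at right angles to KT, so Q = T + (0, 12.9) = (-15.7, 12.9). On A1, T sits at bearing -90° from Q; a 135° counterclockwise sweep puts L at bearing 45°, so L = Q + 12.9·(cos 45°, sin 45°) = (-6.58, 22.0). Tangency of A1 to LV means the radius QL is perpendicular to LV, so LV runs along (−sin 45°, cos 45°); with |LV| = 23.2, V = (-23.0, 38.4). Then |TV| = |V − T| = 39.1.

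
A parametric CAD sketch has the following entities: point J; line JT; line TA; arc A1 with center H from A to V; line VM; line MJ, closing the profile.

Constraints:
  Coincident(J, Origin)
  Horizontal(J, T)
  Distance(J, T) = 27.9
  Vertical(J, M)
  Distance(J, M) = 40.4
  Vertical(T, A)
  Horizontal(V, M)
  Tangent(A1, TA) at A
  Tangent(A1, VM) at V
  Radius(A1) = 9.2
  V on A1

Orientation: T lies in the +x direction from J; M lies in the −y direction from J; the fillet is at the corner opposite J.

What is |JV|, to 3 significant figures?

44.5

The virtual corner opposite J is at (27.9, -40.4). A1 meets TA tangentially, so HA is at right angles to TA and A1 meets VM tangentially, so HV is at right angles to VM, with radius 9.2, so the center H sits 9.2 in from both sides at H = (18.7, -31.2). That places the tangent points at A = (27.9, -31.2) on TA and V = (18.7, -40.4) on VM. Then |JV| = |V − J| = 44.5.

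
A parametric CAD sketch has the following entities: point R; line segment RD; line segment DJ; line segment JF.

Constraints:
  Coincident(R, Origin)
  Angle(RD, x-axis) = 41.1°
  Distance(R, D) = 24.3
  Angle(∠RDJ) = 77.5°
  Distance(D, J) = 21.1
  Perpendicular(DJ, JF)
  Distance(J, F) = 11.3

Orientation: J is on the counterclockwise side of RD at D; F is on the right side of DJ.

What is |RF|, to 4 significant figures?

38.44

∠RDJ = 77.5°, so DJ runs at 41.1° + (180° − 77.5°) = 143.6° from the x-axis; with |DJ| = 21.1, J = D + 21.1·(cos 143.6°, sin 143.6°) = (1.328, 28.50). DJ ⟂ JF; with |JF| = 11.3 on the right of DJ, F = J + 11.3·(0.5934, 0.8049) = (8.034, 37.59). Then |RF| = |F − R| = 38.44.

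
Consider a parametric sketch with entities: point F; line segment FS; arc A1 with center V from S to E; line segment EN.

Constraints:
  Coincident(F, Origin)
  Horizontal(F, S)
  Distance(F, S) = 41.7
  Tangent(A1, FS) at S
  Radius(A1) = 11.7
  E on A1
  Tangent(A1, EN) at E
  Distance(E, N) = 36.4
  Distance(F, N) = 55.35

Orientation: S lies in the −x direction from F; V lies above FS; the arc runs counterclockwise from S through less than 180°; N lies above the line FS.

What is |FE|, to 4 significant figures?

32.02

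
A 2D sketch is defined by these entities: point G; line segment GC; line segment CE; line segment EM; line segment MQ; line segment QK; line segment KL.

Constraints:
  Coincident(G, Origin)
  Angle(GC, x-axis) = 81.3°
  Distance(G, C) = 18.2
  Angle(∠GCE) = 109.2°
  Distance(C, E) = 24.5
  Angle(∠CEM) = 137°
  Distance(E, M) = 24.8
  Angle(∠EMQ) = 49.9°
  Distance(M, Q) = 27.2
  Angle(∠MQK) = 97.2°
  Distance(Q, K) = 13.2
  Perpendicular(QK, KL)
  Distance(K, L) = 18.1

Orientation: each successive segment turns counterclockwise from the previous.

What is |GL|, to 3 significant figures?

38.7

G is at the origin; GC runs at 81.3° with length 18.2, so C = (2.75, 18.0). ∠GCE = 109.2° gives CE at 152° from the x-axis; with |CE| = 24.5, E = (-18.9, 29.5). ∠CEM = 137.0° gives EM at -165° from the x-axis; with |EM| = 24.8, M = (-42.8, 23.0). ∠EMQ = 49.9° gives MQ at -34.8° from the x-axis; with |MQ| = 27.2, Q = (-20.5, 7.47). ∠MQK = 97.2° gives QK at 48.0° from the x-axis; with |QK| = 13.2, K = (-11.7, 17.3). QK ⟂ KL, so KL runs at 138°; with |KL| = 18.1, L = (-25.1, 29.4). Then |GL| = |L − G| = 38.7.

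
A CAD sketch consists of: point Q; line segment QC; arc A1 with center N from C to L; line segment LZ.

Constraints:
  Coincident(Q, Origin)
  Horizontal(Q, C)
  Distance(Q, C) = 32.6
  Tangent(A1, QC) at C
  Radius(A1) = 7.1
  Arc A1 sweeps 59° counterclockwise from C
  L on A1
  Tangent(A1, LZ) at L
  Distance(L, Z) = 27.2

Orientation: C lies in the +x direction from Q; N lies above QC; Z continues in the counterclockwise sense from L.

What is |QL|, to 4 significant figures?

38.84

Q is at the origin; Q and C share the same y with |QC| = 32.6 and C on the +x side, so C = (32.60, 0.000). The tangent condition forces NC to be normal to QC, so N = C + (0, 7.1) = (32.60, 7.100). On A1, C sits at bearing -90° from N; a 59° counterclockwise sweep puts L at bearing -31°, so L = N + 7.1·(cos -31°, sin -31°) = (38.69, 3.443). Then |QL| = |L − Q| = 38.84.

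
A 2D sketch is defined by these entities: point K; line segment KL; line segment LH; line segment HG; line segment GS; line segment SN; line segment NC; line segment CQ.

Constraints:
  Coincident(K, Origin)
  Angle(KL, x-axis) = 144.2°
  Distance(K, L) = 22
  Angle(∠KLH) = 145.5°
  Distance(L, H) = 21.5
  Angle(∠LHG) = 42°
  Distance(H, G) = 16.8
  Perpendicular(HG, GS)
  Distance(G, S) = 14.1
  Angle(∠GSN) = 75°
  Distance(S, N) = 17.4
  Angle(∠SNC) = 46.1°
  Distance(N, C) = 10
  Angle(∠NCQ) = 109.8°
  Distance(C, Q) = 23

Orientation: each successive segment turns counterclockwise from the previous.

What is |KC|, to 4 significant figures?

31.92

∠GSN = 75.0° gives SN at 151.7° from the x-axis; with |SN| = 17.4, N = (-32.76, 20.35). ∠SNC = 46.1° gives NC at -74.40° from the x-axis; with |NC| = 10.0, C = (-30.07, 10.71). Then |KC| = |C − K| = 31.92.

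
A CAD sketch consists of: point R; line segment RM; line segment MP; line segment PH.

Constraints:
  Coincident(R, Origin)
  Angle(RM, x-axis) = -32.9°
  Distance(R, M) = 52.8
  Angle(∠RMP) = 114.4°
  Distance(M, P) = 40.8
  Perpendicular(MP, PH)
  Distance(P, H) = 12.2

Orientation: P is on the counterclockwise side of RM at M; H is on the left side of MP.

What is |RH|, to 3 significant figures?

72.2

R is at the origin; RM runs at -32.9° with length 52.8, so M = 52.8·(cos -32.9°, sin -32.9°) = (44.3, -28.7). ∠RMP = 114.4°, so MP runs at -32.9° + (180° − 114.4°) = 32.7° from the x-axis; with |MP| = 40.8, P = M + 40.8·(cos 32.7°, sin 32.7°) = (78.7, -6.64). MP is perpendicular to PH; with |PH| = 12.2 on the left of MP, H = P + 12.2·(-0.540, 0.842) = (72.1, 3.63). Then |RH| = |H − R| = 72.2.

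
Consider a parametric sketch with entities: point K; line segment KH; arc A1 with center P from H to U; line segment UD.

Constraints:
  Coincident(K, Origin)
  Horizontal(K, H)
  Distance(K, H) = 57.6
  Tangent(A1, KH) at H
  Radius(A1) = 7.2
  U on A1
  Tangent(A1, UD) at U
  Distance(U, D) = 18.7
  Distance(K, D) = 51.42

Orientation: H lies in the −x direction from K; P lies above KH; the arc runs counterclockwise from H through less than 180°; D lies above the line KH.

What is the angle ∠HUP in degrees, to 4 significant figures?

52.52°

K is at the origin; K and H share the same y with |KH| = 57.6 and H on the −x side, so H = (-57.60, 0.000). Tangency of A1 to KH means the radius PH is perpendicular to KH, so P = H + (0, 7.2) = (-57.60, 7.200). Since PU ⟂ UD (tangency), |PD| = √(7.2² + 18.7²) = 20.04 regardless of where U sits on A1. So D lies on both circle(K, 51.42) and circle(P, 20.04); the above-KH intersection is D = (-45.79, 23.39). U is the foot of the tangent from D: U = (-50.65, 5.331).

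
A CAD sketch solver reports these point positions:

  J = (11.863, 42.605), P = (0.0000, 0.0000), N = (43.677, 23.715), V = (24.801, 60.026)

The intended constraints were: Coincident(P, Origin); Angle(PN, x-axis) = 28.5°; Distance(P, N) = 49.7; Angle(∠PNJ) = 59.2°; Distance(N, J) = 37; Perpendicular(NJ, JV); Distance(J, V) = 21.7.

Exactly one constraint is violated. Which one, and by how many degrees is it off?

Perpendicular(NJ, JV) — off by 5.90°.

P = (0.00, 0.00) ✓; PN at 28.50° ✓; |PN| = 49.70 ✓; ∠PNJ = 59.20° ✓; |NJ| = 37.00 ✓; ∠(NJ, JV) = 95.90° ✗; |JV| = 21.70 ✓.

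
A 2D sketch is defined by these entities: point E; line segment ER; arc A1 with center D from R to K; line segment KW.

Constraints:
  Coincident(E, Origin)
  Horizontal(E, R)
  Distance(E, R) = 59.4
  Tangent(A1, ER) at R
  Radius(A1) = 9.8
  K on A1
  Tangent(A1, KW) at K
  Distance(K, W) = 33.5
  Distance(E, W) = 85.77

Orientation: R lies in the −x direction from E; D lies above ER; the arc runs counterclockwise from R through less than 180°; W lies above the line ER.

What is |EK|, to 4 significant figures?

54.87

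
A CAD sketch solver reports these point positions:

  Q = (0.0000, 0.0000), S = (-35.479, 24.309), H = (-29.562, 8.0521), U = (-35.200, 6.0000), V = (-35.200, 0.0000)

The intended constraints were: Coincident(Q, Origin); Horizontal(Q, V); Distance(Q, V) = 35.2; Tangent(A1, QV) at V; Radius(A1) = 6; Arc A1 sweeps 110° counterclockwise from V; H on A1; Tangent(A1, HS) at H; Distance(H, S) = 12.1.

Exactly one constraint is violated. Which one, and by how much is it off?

Distance(H, S) = 12.1 — off by 5.20.

Q = (0.00, 0.00) ✓; Q.y = 0.00, V.y = 0.00 ✓; |QV| = 35.20 ✓; ∠(UV, VQ) = 90.00° ✓; |UV| = 6.000 ✓; bearing(U→H) − bearing(U→V) = 110.0° ✓; |UH| = 6.000 ✓; ∠(UH, HS) = 90.00° ✓; |HS| = 17.30 ✗.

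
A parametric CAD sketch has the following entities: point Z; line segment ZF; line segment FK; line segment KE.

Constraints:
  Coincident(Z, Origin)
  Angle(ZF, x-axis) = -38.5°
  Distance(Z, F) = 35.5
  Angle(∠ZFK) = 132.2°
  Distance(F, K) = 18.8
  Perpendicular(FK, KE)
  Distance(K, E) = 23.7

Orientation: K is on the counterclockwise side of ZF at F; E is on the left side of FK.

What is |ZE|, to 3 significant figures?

42.7

Z is at the origin; ZF runs at -38.5° with length 35.5, so F = 35.5·(cos -38.5°, sin -38.5°) = (27.8, -22.1). ∠ZFK = 132.2°, so FK runs at -38.5° + (180° − 132.2°) = 9.30° from the x-axis; with |FK| = 18.8, K = F + 18.8·(cos 9.30°, sin 9.30°) = (46.3, -19.1). FK is perpendicular to KE; with |KE| = 23.7 on the left of FK, E = K + 23.7·(-0.162, 0.987) = (42.5, 4.33). Then |ZE| = |E − Z| = 42.7.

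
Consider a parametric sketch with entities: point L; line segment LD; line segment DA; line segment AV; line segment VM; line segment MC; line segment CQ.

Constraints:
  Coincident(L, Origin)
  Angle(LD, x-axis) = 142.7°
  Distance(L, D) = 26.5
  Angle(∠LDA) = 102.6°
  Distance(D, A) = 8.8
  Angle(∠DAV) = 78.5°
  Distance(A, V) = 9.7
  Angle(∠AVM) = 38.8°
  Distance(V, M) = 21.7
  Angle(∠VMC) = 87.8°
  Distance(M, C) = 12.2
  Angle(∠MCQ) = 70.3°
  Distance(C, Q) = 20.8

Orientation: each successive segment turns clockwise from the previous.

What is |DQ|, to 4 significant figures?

11.47

L is at the origin; LD runs at 142.7° with length 26.5, so D = (-21.08, 16.06). ∠LDA = 102.6° gives DA at 65.30° from the x-axis; with |DA| = 8.8, A = (-17.40, 24.05). ∠DAV = 78.5° gives AV at -36.20° from the x-axis; with |AV| = 9.7, V = (-9.575, 18.32). ∠AVM = 38.8° gives VM at -177.4° from the x-axis; with |VM| = 21.7, M = (-31.25, 17.34). ∠VMC = 87.8° gives MC at 90.40° from the x-axis; with |MC| = 12.2, C = (-31.34, 29.54). ∠MCQ = 70.3° gives CQ at -19.30° from the x-axis; with |CQ| = 20.8, Q = (-11.71, 22.67). Then |DQ| = |Q − D| = 11.47.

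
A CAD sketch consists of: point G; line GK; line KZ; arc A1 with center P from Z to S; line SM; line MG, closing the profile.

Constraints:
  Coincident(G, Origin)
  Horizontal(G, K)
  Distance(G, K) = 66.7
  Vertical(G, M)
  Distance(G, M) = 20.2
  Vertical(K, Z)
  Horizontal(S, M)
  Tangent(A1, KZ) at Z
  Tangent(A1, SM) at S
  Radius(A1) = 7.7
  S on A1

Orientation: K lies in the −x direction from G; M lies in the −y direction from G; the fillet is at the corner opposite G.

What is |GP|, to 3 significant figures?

60.3

G and M share the same x with |GM| = 20.2 and M on the −y side, so M = (0.00, -20.2). The virtual corner opposite G is at (-66.7, -20.2). The tangent condition forces PZ to be normal to KZ and tangency of A1 to SM means the radius PS is perpendicular to SM, with radius 7.7, so the center P sits 7.7 in from both sides at P = (-59.0, -12.5). Then |GP| = |P − G| = 60.3.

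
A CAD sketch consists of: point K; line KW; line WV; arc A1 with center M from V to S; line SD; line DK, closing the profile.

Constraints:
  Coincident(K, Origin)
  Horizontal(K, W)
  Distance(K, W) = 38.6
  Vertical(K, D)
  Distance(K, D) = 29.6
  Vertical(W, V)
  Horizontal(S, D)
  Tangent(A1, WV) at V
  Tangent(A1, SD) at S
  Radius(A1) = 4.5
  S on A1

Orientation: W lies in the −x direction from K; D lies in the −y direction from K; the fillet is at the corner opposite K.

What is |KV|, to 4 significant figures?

46.04

The virtual corner opposite K is at (-38.60, -29.60). Tangency of A1 to WV means the radius MV is perpendicular to WV and the tangent condition forces MS to be normal to SD, with radius 4.5, so the center M sits 4.5 in from both sides at M = (-34.10, -25.10). That places the tangent points at V = (-38.60, -25.10) on WV and S = (-34.10, -29.60) on SD. Then |KV| = |V − K| = 46.04.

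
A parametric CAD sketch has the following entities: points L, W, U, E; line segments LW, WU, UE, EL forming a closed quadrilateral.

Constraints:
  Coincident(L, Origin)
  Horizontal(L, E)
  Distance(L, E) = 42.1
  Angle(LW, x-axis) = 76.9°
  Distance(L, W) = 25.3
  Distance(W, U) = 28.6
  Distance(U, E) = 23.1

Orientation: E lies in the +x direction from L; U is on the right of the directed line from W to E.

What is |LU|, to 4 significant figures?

19.02

L is at the origin; L and E share the same y with |LE| = 42.1 and E in +x, so E = (42.1, 0). LW runs at 76.9° with |LW| = 25.3, so W = (5.734, 24.64). U is determined by |WU| = 28.6 and |UE| = 23.1 together: it lies at the intersection of circle(W, 28.6) and circle(E, 23.1). With |WE| = 43.93, the foot of the radical line on WE is 25.20 from W and the perpendicular offset is √(28.6² − 25.20²) = 13.52. Taking the right-of-WE solution: U = (19.01, -0.6903).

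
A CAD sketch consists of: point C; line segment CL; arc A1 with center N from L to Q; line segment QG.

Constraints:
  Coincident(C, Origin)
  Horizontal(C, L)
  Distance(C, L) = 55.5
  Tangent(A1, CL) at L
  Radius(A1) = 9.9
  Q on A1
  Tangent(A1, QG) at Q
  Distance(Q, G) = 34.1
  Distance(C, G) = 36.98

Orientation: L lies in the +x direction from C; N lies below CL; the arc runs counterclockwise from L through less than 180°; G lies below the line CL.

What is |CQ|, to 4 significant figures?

48.48

C is at the origin; CL is horizontal with |CL| = 55.5 and L on the +x side, so L = (55.50, 0.000). The tangent condition forces NL to be normal to CL, so N = L + (0, -9.9) = (55.50, -9.900). Since NQ ⟂ QG (tangency), |NG| = √(9.9² + 34.1²) = 35.51 regardless of where Q sits on A1. So G lies on both circle(C, 36.98) and circle(N, 35.51); the below-CL intersection is G = (24.68, -27.54). Q is the foot of the tangent from G: Q = (48.38, -3.019).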